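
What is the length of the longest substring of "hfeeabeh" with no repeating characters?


Input: "hfeeabeh"
Sliding window (track last position of each char):
  Position 0 ('h'): window [0,0] length 1 -- new best
  Position 1 ('f'): window [0,1] length 2 -- new best
  Position 2 ('e'): window [0,2] length 3 -- new best
  Position 3 ('e'): repeat (last at 2), move window start to 3
  Position 3 ('e'): window [3,3] length 1
  Position 4 ('a'): window [3,4] length 2
  Position 5 ('b'): window [3,5] length 3
  Position 6 ('e'): repeat (last at 3), move window start to 4
  Position 6 ('e'): window [4,6] length 3
  Position 7 ('h'): window [4,7] length 4 -- new best
Longest substring with no repeats: "abeh" with length 4

4


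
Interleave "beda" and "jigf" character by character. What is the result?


Interleaving "beda" and "jigf":
  Position 0: 'b' from first, 'j' from second => "bj"
  Position 1: 'e' from first, 'i' from second => "ei"
  Position 2: 'd' from first, 'g' from second => "dg"
  Position 3: 'a' from first, 'f' from second => "af"
Result: bjeidgaf

bjeidgaf


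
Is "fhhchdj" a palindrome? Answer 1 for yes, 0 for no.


Input: fhhchdj
Reversed: jdhchhf
  Compare pos 0 ('f') with pos 6 ('j'): MISMATCH
  Compare pos 1 ('h') with pos 5 ('d'): MISMATCH
  Compare pos 2 ('h') with pos 4 ('h'): match
Result: not a palindrome

0


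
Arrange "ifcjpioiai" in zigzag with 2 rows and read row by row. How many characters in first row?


Zigzag "ifcjpioiai" into 2 rows:
Placing characters:
  'i' => row 0
  'f' => row 1
  'c' => row 0
  'j' => row 1
  'p' => row 0
  'i' => row 1
  'o' => row 0
  'i' => row 1
  'a' => row 0
  'i' => row 1
Rows:
  Row 0: "icpoa"
  Row 1: "fjiii"
First row length: 5

5


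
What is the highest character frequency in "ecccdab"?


Input: ecccdab
Character counts:
  'a': 1
  'b': 1
  'c': 3
  'd': 1
  'e': 1
Maximum frequency: 3

3


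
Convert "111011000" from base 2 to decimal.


Input: "111011000" in base 2
Positional expansion:
  Digit '1' (value 1) x 2^8 = 256
  Digit '1' (value 1) x 2^7 = 128
  Digit '1' (value 1) x 2^6 = 64
  Digit '0' (value 0) x 2^5 = 0
  Digit '1' (value 1) x 2^4 = 16
  Digit '1' (value 1) x 2^3 = 8
  Digit '0' (value 0) x 2^2 = 0
  Digit '0' (value 0) x 2^1 = 0
  Digit '0' (value 0) x 2^0 = 0
Sum = 472

472


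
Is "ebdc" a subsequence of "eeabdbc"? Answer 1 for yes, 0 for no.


Check if "ebdc" is a subsequence of "eeabdbc"
Greedy scan:
  Position 0 ('e'): matches sub[0] = 'e'
  Position 1 ('e'): no match needed
  Position 2 ('a'): no match needed
  Position 3 ('b'): matches sub[1] = 'b'
  Position 4 ('d'): matches sub[2] = 'd'
  Position 5 ('b'): no match needed
  Position 6 ('c'): matches sub[3] = 'c'
All 4 characters matched => is a subsequence

1


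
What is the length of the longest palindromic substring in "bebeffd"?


Input: "bebeffd"
Checking substrings for palindromes:
  [0:3] "beb" (len 3) => palindrome
  [1:4] "ebe" (len 3) => palindrome
  [4:6] "ff" (len 2) => palindrome
Longest palindromic substring: "beb" with length 3

3


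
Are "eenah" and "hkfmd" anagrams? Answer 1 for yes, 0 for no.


Strings: "eenah", "hkfmd"
Sorted first:  aeehn
Sorted second: dfhkm
Differ at position 0: 'a' vs 'd' => not anagrams

0


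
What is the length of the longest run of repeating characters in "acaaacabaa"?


Input: "acaaacabaa"
Scanning for longest run:
  Position 1 ('c'): new char, reset run to 1
  Position 2 ('a'): new char, reset run to 1
  Position 3 ('a'): continues run of 'a', length=2
  Position 4 ('a'): continues run of 'a', length=3
  Position 5 ('c'): new char, reset run to 1
  Position 6 ('a'): new char, reset run to 1
  Position 7 ('b'): new char, reset run to 1
  Position 8 ('a'): new char, reset run to 1
  Position 9 ('a'): continues run of 'a', length=2
Longest run: 'a' with length 3

3


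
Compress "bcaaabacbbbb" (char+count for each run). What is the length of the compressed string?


Input: bcaaabacbbbb
Runs:
  'b' x 1 => "b1"
  'c' x 1 => "c1"
  'a' x 3 => "a3"
  'b' x 1 => "b1"
  'a' x 1 => "a1"
  'c' x 1 => "c1"
  'b' x 4 => "b4"
Compressed: "b1c1a3b1a1c1b4"
Compressed length: 14

14


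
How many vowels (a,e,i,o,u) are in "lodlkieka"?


Input: lodlkieka
Checking each character:
  'l' at position 0: consonant
  'o' at position 1: vowel (running total: 1)
  'd' at position 2: consonant
  'l' at position 3: consonant
  'k' at position 4: consonant
  'i' at position 5: vowel (running total: 2)
  'e' at position 6: vowel (running total: 3)
  'k' at position 7: consonant
  'a' at position 8: vowel (running total: 4)
Total vowels: 4

4


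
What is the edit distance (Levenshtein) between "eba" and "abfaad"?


Computing edit distance: "eba" -> "abfaad"
DP table:
           a    b    f    a    a    d
      0    1    2    3    4    5    6
  e   1    1    2    3    4    5    6
  b   2    2    1    2    3    4    5
  a   3    2    2    2    2    3    4
Edit distance = dp[3][6] = 4

4


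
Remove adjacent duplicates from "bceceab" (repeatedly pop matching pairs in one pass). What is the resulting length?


Input: bceceab
Stack-based adjacent duplicate removal:
  Read 'b': push. Stack: b
  Read 'c': push. Stack: bc
  Read 'e': push. Stack: bce
  Read 'c': push. Stack: bcec
  Read 'e': push. Stack: bcece
  Read 'a': push. Stack: bcecea
  Read 'b': push. Stack: bceceab
Final stack: "bceceab" (length 7)

7


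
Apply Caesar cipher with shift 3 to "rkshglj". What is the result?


Caesar cipher: shift "rkshglj" by 3
  'r' (pos 17) + 3 = pos 20 = 'u'
  'k' (pos 10) + 3 = pos 13 = 'n'
  's' (pos 18) + 3 = pos 21 = 'v'
  'h' (pos 7) + 3 = pos 10 = 'k'
  'g' (pos 6) + 3 = pos 9 = 'j'
  'l' (pos 11) + 3 = pos 14 = 'o'
  'j' (pos 9) + 3 = pos 12 = 'm'
Result: unvkjom

unvkjom


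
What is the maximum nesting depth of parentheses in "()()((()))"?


Input: "()()((()))"
Tracking depth:
  Position 0 '(': depth becomes 1
  Position 1 ')': depth becomes 0
  Position 2 '(': depth becomes 1
  Position 3 ')': depth becomes 0
  Position 4 '(': depth becomes 1
  Position 5 '(': depth becomes 2
  Position 6 '(': depth becomes 3
  Position 7 ')': depth becomes 2
  Position 8 ')': depth becomes 1
  Position 9 ')': depth becomes 0
Maximum depth reached: 3

3


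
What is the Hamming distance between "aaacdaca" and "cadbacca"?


Comparing "aaacdaca" and "cadbacca" position by position:
  Position 0: 'a' vs 'c' => differ
  Position 1: 'a' vs 'a' => same
  Position 2: 'a' vs 'd' => differ
  Position 3: 'c' vs 'b' => differ
  Position 4: 'd' vs 'a' => differ
  Position 5: 'a' vs 'c' => differ
  Position 6: 'c' vs 'c' => same
  Position 7: 'a' vs 'a' => same
Total differences (Hamming distance): 5

5


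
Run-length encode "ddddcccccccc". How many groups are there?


Input: ddddcccccccc
Scanning for consecutive runs:
  Group 1: 'd' x 4 (positions 0-3)
  Group 2: 'c' x 8 (positions 4-11)
Total groups: 2

2


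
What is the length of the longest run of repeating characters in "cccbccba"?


Input: "cccbccba"
Scanning for longest run:
  Position 1 ('c'): continues run of 'c', length=2
  Position 2 ('c'): continues run of 'c', length=3
  Position 3 ('b'): new char, reset run to 1
  Position 4 ('c'): new char, reset run to 1
  Position 5 ('c'): continues run of 'c', length=2
  Position 6 ('b'): new char, reset run to 1
  Position 7 ('a'): new char, reset run to 1
Longest run: 'c' with length 3

3


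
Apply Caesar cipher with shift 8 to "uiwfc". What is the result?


Caesar cipher: shift "uiwfc" by 8
  'u' (pos 20) + 8 = pos 2 = 'c'
  'i' (pos 8) + 8 = pos 16 = 'q'
  'w' (pos 22) + 8 = pos 4 = 'e'
  'f' (pos 5) + 8 = pos 13 = 'n'
  'c' (pos 2) + 8 = pos 10 = 'k'
Result: cqenk

cqenk


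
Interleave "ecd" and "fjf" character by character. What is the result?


Interleaving "ecd" and "fjf":
  Position 0: 'e' from first, 'f' from second => "ef"
  Position 1: 'c' from first, 'j' from second => "cj"
  Position 2: 'd' from first, 'f' from second => "df"
Result: efcjdf

efcjdf


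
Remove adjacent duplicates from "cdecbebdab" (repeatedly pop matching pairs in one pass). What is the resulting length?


Input: cdecbebdab
Stack-based adjacent duplicate removal:
  Read 'c': push. Stack: c
  Read 'd': push. Stack: cd
  Read 'e': push. Stack: cde
  Read 'c': push. Stack: cdec
  Read 'b': push. Stack: cdecb
  Read 'e': push. Stack: cdecbe
  Read 'b': push. Stack: cdecbeb
  Read 'd': push. Stack: cdecbebd
  Read 'a': push. Stack: cdecbebda
  Read 'b': push. Stack: cdecbebdab
Final stack: "cdecbebdab" (length 10)

10


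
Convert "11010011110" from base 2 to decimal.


Input: "11010011110" in base 2
Positional expansion:
  Digit '1' (value 1) x 2^10 = 1024
  Digit '1' (value 1) x 2^9 = 512
  Digit '0' (value 0) x 2^8 = 0
  Digit '1' (value 1) x 2^7 = 128
  Digit '0' (value 0) x 2^6 = 0
  Digit '0' (value 0) x 2^5 = 0
  Digit '1' (value 1) x 2^4 = 16
  Digit '1' (value 1) x 2^3 = 8
  Digit '1' (value 1) x 2^2 = 4
  Digit '1' (value 1) x 2^1 = 2
  Digit '0' (value 0) x 2^0 = 0
Sum = 1694

1694


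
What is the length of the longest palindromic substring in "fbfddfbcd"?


Input: "fbfddfbcd"
Checking substrings for palindromes:
  [1:7] "bfddfb" (len 6) => palindrome
  [2:6] "fddf" (len 4) => palindrome
  [0:3] "fbf" (len 3) => palindrome
  [3:5] "dd" (len 2) => palindrome
Longest palindromic substring: "bfddfb" with length 6

6


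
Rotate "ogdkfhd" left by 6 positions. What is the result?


Input: "ogdkfhd", rotate left by 6
First 6 characters: "ogdkfh"
Remaining characters: "d"
Concatenate remaining + first: "d" + "ogdkfh" = "dogdkfh"

dogdkfh


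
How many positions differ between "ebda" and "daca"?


Comparing "ebda" and "daca" position by position:
  Position 0: 'e' vs 'd' => DIFFER
  Position 1: 'b' vs 'a' => DIFFER
  Position 2: 'd' vs 'c' => DIFFER
  Position 3: 'a' vs 'a' => same
Positions that differ: 3

3


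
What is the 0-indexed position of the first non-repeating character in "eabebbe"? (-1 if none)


Input: eabebbe
Character frequencies:
  'a': 1
  'b': 3
  'e': 3
Scanning left to right for freq == 1:
  Position 0 ('e'): freq=3, skip
  Position 1 ('a'): unique! => answer = 1

1


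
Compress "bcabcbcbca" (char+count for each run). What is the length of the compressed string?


Input: bcabcbcbca
Runs:
  'b' x 1 => "b1"
  'c' x 1 => "c1"
  'a' x 1 => "a1"
  'b' x 1 => "b1"
  'c' x 1 => "c1"
  'b' x 1 => "b1"
  'c' x 1 => "c1"
  'b' x 1 => "b1"
  'c' x 1 => "c1"
  'a' x 1 => "a1"
Compressed: "b1c1a1b1c1b1c1b1c1a1"
Compressed length: 20

20


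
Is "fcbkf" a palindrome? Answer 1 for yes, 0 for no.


Input: fcbkf
Reversed: fkbcf
  Compare pos 0 ('f') with pos 4 ('f'): match
  Compare pos 1 ('c') with pos 3 ('k'): MISMATCH
Result: not a palindrome

0


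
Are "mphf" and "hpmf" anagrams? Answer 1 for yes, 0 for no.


Strings: "mphf", "hpmf"
Sorted first:  fhmp
Sorted second: fhmp
Sorted forms match => anagrams

1


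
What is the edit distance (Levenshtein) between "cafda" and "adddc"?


Computing edit distance: "cafda" -> "adddc"
DP table:
           a    d    d    d    c
      0    1    2    3    4    5
  c   1    1    2    3    4    4
  a   2    1    2    3    4    5
  f   3    2    2    3    4    5
  d   4    3    2    2    3    4
  a   5    4    3    3    3    4
Edit distance = dp[5][5] = 4

4


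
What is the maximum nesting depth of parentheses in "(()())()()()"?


Input: "(()())()()()"
Tracking depth:
  Position 0 '(': depth becomes 1
  Position 1 '(': depth becomes 2
  Position 2 ')': depth becomes 1
  Position 3 '(': depth becomes 2
  Position 4 ')': depth becomes 1
  Position 5 ')': depth becomes 0
  Position 6 '(': depth becomes 1
  Position 7 ')': depth becomes 0
  Position 8 '(': depth becomes 1
  Position 9 ')': depth becomes 0
  Position 10 '(': depth becomes 1
  Position 11 ')': depth becomes 0
Maximum depth reached: 2

2


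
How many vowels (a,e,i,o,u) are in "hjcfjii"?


Input: hjcfjii
Checking each character:
  'h' at position 0: consonant
  'j' at position 1: consonant
  'c' at position 2: consonant
  'f' at position 3: consonant
  'j' at position 4: consonant
  'i' at position 5: vowel (running total: 1)
  'i' at position 6: vowel (running total: 2)
Total vowels: 2

2


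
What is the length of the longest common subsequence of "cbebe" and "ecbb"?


LCS of "cbebe" and "ecbb"
DP table:
           e    c    b    b
      0    0    0    0    0
  c   0    0    1    1    1
  b   0    0    1    2    2
  e   0    1    1    2    2
  b   0    1    1    2    3
  e   0    1    1    2    3
LCS length = dp[5][4] = 3

3


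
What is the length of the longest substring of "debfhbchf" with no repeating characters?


Input: "debfhbchf"
Sliding window (track last position of each char):
  Position 0 ('d'): window [0,0] length 1 -- new best
  Position 1 ('e'): window [0,1] length 2 -- new best
  Position 2 ('b'): window [0,2] length 3 -- new best
  Position 3 ('f'): window [0,3] length 4 -- new best
  Position 4 ('h'): window [0,4] length 5 -- new best
  Position 5 ('b'): repeat (last at 2), move window start to 3
  Position 5 ('b'): window [3,5] length 3
  Position 6 ('c'): window [3,6] length 4
  Position 7 ('h'): repeat (last at 4), move window start to 5
  Position 7 ('h'): window [5,7] length 3
  Position 8 ('f'): window [5,8] length 4
Longest substring with no repeats: "debfh" with length 5

5


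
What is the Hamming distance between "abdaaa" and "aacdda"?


Comparing "abdaaa" and "aacdda" position by position:
  Position 0: 'a' vs 'a' => same
  Position 1: 'b' vs 'a' => differ
  Position 2: 'd' vs 'c' => differ
  Position 3: 'a' vs 'd' => differ
  Position 4: 'a' vs 'd' => differ
  Position 5: 'a' vs 'a' => same
Total differences (Hamming distance): 4

4


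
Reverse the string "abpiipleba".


Input: abpiipleba
Reading characters right to left:
  Position 9: 'a'
  Position 8: 'b'
  Position 7: 'e'
  Position 6: 'l'
  Position 5: 'p'
  Position 4: 'i'
  Position 3: 'i'
  Position 2: 'p'
  Position 1: 'b'
  Position 0: 'a'
Reversed: abelpiipba

abelpiipba


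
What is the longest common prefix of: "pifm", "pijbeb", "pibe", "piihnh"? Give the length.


Words: pifm, pijbeb, pibe, piihnh
  Position 0: all 'p' => match
  Position 1: all 'i' => match
  Position 2: ('f', 'j', 'b', 'i') => mismatch, stop
LCP = "pi" (length 2)

2


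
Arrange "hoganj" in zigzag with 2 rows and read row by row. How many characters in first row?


Zigzag "hoganj" into 2 rows:
Placing characters:
  'h' => row 0
  'o' => row 1
  'g' => row 0
  'a' => row 1
  'n' => row 0
  'j' => row 1
Rows:
  Row 0: "hgn"
  Row 1: "oaj"
First row length: 3

3


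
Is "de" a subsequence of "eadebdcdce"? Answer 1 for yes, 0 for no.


Check if "de" is a subsequence of "eadebdcdce"
Greedy scan:
  Position 0 ('e'): no match needed
  Position 1 ('a'): no match needed
  Position 2 ('d'): matches sub[0] = 'd'
  Position 3 ('e'): matches sub[1] = 'e'
  Position 4 ('b'): no match needed
  Position 5 ('d'): no match needed
  Position 6 ('c'): no match needed
  Position 7 ('d'): no match needed
  Position 8 ('c'): no match needed
  Position 9 ('e'): no match needed
All 2 characters matched => is a subsequence

1


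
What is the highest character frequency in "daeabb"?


Input: daeabb
Character counts:
  'a': 2
  'b': 2
  'd': 1
  'e': 1
Maximum frequency: 2

2


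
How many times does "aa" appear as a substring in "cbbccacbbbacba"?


Searching for "aa" in "cbbccacbbbacba"
Scanning each position:
  Position 0: "cb" => no
  Position 1: "bb" => no
  Position 2: "bc" => no
  Position 3: "cc" => no
  Position 4: "ca" => no
  Position 5: "ac" => no
  Position 6: "cb" => no
  Position 7: "bb" => no
  Position 8: "bb" => no
  Position 9: "ba" => no
  Position 10: "ac" => no
  Position 11: "cb" => no
  Position 12: "ba" => no
Total occurrences: 0

0


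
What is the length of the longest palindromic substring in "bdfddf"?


Input: "bdfddf"
Checking substrings for palindromes:
  [2:6] "fddf" (len 4) => palindrome
  [1:4] "dfd" (len 3) => palindrome
  [3:5] "dd" (len 2) => palindrome
Longest palindromic substring: "fddf" with length 4

4


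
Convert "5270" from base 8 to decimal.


Input: "5270" in base 8
Positional expansion:
  Digit '5' (value 5) x 8^3 = 2560
  Digit '2' (value 2) x 8^2 = 128
  Digit '7' (value 7) x 8^1 = 56
  Digit '0' (value 0) x 8^0 = 0
Sum = 2744

2744


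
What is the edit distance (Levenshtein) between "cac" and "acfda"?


Computing edit distance: "cac" -> "acfda"
DP table:
           a    c    f    d    a
      0    1    2    3    4    5
  c   1    1    1    2    3    4
  a   2    1    2    2    3    3
  c   3    2    1    2    3    4
Edit distance = dp[3][5] = 4

4


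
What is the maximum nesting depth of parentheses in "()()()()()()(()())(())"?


Input: "()()()()()()(()())(())"
Tracking depth:
  Position 0 '(': depth becomes 1
  Position 1 ')': depth becomes 0
  Position 2 '(': depth becomes 1
  Position 3 ')': depth becomes 0
  Position 4 '(': depth becomes 1
  Position 5 ')': depth becomes 0
  Position 6 '(': depth becomes 1
  Position 7 ')': depth becomes 0
  Position 8 '(': depth becomes 1
  Position 9 ')': depth becomes 0
  Position 10 '(': depth becomes 1
  Position 11 ')': depth becomes 0
  Position 12 '(': depth becomes 1
  Position 13 '(': depth becomes 2
  Position 14 ')': depth becomes 1
  Position 15 '(': depth becomes 2
  Position 16 ')': depth becomes 1
  Position 17 ')': depth becomes 0
  Position 18 '(': depth becomes 1
  Position 19 '(': depth becomes 2
  Position 20 ')': depth becomes 1
  Position 21 ')': depth becomes 0
Maximum depth reached: 2

2


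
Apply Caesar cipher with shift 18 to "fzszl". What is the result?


Caesar cipher: shift "fzszl" by 18
  'f' (pos 5) + 18 = pos 23 = 'x'
  'z' (pos 25) + 18 = pos 17 = 'r'
  's' (pos 18) + 18 = pos 10 = 'k'
  'z' (pos 25) + 18 = pos 17 = 'r'
  'l' (pos 11) + 18 = pos 3 = 'd'
Result: xrkrd

xrkrd


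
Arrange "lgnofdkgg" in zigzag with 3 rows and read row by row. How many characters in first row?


Zigzag "lgnofdkgg" into 3 rows:
Placing characters:
  'l' => row 0
  'g' => row 1
  'n' => row 2
  'o' => row 1
  'f' => row 0
  'd' => row 1
  'k' => row 2
  'g' => row 1
  'g' => row 0
Rows:
  Row 0: "lfg"
  Row 1: "godg"
  Row 2: "nk"
First row length: 3

3


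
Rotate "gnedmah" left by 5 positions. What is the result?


Input: "gnedmah", rotate left by 5
First 5 characters: "gnedm"
Remaining characters: "ah"
Concatenate remaining + first: "ah" + "gnedm" = "ahgnedm"

ahgnedm


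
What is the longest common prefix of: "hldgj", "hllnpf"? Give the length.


Words: hldgj, hllnpf
  Position 0: all 'h' => match
  Position 1: all 'l' => match
  Position 2: ('d', 'l') => mismatch, stop
LCP = "hl" (length 2)

2


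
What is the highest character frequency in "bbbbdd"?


Input: bbbbdd
Character counts:
  'b': 4
  'd': 2
Maximum frequency: 4

4


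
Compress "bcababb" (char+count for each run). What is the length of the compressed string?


Input: bcababb
Runs:
  'b' x 1 => "b1"
  'c' x 1 => "c1"
  'a' x 1 => "a1"
  'b' x 1 => "b1"
  'a' x 1 => "a1"
  'b' x 2 => "b2"
Compressed: "b1c1a1b1a1b2"
Compressed length: 12

12


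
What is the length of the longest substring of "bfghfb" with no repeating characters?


Input: "bfghfb"
Sliding window (track last position of each char):
  Position 0 ('b'): window [0,0] length 1 -- new best
  Position 1 ('f'): window [0,1] length 2 -- new best
  Position 2 ('g'): window [0,2] length 3 -- new best
  Position 3 ('h'): window [0,3] length 4 -- new best
  Position 4 ('f'): repeat (last at 1), move window start to 2
  Position 4 ('f'): window [2,4] length 3
  Position 5 ('b'): window [2,5] length 4
Longest substring with no repeats: "bfgh" with length 4

4


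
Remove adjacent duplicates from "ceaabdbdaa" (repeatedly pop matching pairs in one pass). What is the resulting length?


Input: ceaabdbdaa
Stack-based adjacent duplicate removal:
  Read 'c': push. Stack: c
  Read 'e': push. Stack: ce
  Read 'a': push. Stack: cea
  Read 'a': matches stack top 'a' => pop. Stack: ce
  Read 'b': push. Stack: ceb
  Read 'd': push. Stack: cebd
  Read 'b': push. Stack: cebdb
  Read 'd': push. Stack: cebdbd
  Read 'a': push. Stack: cebdbda
  Read 'a': matches stack top 'a' => pop. Stack: cebdbd
Final stack: "cebdbd" (length 6)

6


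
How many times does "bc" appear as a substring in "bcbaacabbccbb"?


Searching for "bc" in "bcbaacabbccbb"
Scanning each position:
  Position 0: "bc" => MATCH
  Position 1: "cb" => no
  Position 2: "ba" => no
  Position 3: "aa" => no
  Position 4: "ac" => no
  Position 5: "ca" => no
  Position 6: "ab" => no
  Position 7: "bb" => no
  Position 8: "bc" => MATCH
  Position 9: "cc" => no
  Position 10: "cb" => no
  Position 11: "bb" => no
Total occurrences: 2

2


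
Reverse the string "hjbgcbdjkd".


Input: hjbgcbdjkd
Reading characters right to left:
  Position 9: 'd'
  Position 8: 'k'
  Position 7: 'j'
  Position 6: 'd'
  Position 5: 'b'
  Position 4: 'c'
  Position 3: 'g'
  Position 2: 'b'
  Position 1: 'j'
  Position 0: 'h'
Reversed: dkjdbcgbjh

dkjdbcgbjh


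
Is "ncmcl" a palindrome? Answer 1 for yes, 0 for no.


Input: ncmcl
Reversed: lcmcn
  Compare pos 0 ('n') with pos 4 ('l'): MISMATCH
  Compare pos 1 ('c') with pos 3 ('c'): match
Result: not a palindrome

0


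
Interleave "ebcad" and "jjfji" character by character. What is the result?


Interleaving "ebcad" and "jjfji":
  Position 0: 'e' from first, 'j' from second => "ej"
  Position 1: 'b' from first, 'j' from second => "bj"
  Position 2: 'c' from first, 'f' from second => "cf"
  Position 3: 'a' from first, 'j' from second => "aj"
  Position 4: 'd' from first, 'i' from second => "di"
Result: ejbjcfajdi

ejbjcfajdi


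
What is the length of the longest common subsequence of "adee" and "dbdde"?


LCS of "adee" and "dbdde"
DP table:
           d    b    d    d    e
      0    0    0    0    0    0
  a   0    0    0    0    0    0
  d   0    1    1    1    1    1
  e   0    1    1    1    1    2
  e   0    1    1    1    1    2
LCS length = dp[4][5] = 2

2


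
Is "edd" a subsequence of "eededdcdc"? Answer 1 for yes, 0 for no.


Check if "edd" is a subsequence of "eededdcdc"
Greedy scan:
  Position 0 ('e'): matches sub[0] = 'e'
  Position 1 ('e'): no match needed
  Position 2 ('d'): matches sub[1] = 'd'
  Position 3 ('e'): no match needed
  Position 4 ('d'): matches sub[2] = 'd'
  Position 5 ('d'): no match needed
  Position 6 ('c'): no match needed
  Position 7 ('d'): no match needed
  Position 8 ('c'): no match needed
All 3 characters matched => is a subsequence

1


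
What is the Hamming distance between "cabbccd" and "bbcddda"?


Comparing "cabbccd" and "bbcddda" position by position:
  Position 0: 'c' vs 'b' => differ
  Position 1: 'a' vs 'b' => differ
  Position 2: 'b' vs 'c' => differ
  Position 3: 'b' vs 'd' => differ
  Position 4: 'c' vs 'd' => differ
  Position 5: 'c' vs 'd' => differ
  Position 6: 'd' vs 'a' => differ
Total differences (Hamming distance): 7

7


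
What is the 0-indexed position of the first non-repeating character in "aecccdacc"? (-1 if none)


Input: aecccdacc
Character frequencies:
  'a': 2
  'c': 5
  'd': 1
  'e': 1
Scanning left to right for freq == 1:
  Position 0 ('a'): freq=2, skip
  Position 1 ('e'): unique! => answer = 1

1


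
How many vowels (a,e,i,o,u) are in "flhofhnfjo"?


Input: flhofhnfjo
Checking each character:
  'f' at position 0: consonant
  'l' at position 1: consonant
  'h' at position 2: consonant
  'o' at position 3: vowel (running total: 1)
  'f' at position 4: consonant
  'h' at position 5: consonant
  'n' at position 6: consonant
  'f' at position 7: consonant
  'j' at position 8: consonant
  'o' at position 9: vowel (running total: 2)
Total vowels: 2

2


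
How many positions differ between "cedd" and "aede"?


Comparing "cedd" and "aede" position by position:
  Position 0: 'c' vs 'a' => DIFFER
  Position 1: 'e' vs 'e' => same
  Position 2: 'd' vs 'd' => same
  Position 3: 'd' vs 'e' => DIFFER
Positions that differ: 2

2


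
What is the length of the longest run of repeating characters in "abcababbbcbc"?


Input: "abcababbbcbc"
Scanning for longest run:
  Position 1 ('b'): new char, reset run to 1
  Position 2 ('c'): new char, reset run to 1
  Position 3 ('a'): new char, reset run to 1
  Position 4 ('b'): new char, reset run to 1
  Position 5 ('a'): new char, reset run to 1
  Position 6 ('b'): new char, reset run to 1
  Position 7 ('b'): continues run of 'b', length=2
  Position 8 ('b'): continues run of 'b', length=3
  Position 9 ('c'): new char, reset run to 1
  Position 10 ('b'): new char, reset run to 1
  Position 11 ('c'): new char, reset run to 1
Longest run: 'b' with length 3

3


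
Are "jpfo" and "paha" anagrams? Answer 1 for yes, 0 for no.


Strings: "jpfo", "paha"
Sorted first:  fjop
Sorted second: aahp
Differ at position 0: 'f' vs 'a' => not anagrams

0


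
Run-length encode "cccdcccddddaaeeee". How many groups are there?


Input: cccdcccddddaaeeee
Scanning for consecutive runs:
  Group 1: 'c' x 3 (positions 0-2)
  Group 2: 'd' x 1 (positions 3-3)
  Group 3: 'c' x 3 (positions 4-6)
  Group 4: 'd' x 4 (positions 7-10)
  Group 5: 'a' x 2 (positions 11-12)
  Group 6: 'e' x 4 (positions 13-16)
Total groups: 6

6


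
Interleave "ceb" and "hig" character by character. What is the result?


Interleaving "ceb" and "hig":
  Position 0: 'c' from first, 'h' from second => "ch"
  Position 1: 'e' from first, 'i' from second => "ei"
  Position 2: 'b' from first, 'g' from second => "bg"
Result: cheibg

cheibg


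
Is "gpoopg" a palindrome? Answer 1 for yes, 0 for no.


Input: gpoopg
Reversed: gpoopg
  Compare pos 0 ('g') with pos 5 ('g'): match
  Compare pos 1 ('p') with pos 4 ('p'): match
  Compare pos 2 ('o') with pos 3 ('o'): match
Result: palindrome

1


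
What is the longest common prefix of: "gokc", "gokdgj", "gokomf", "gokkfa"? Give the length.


Words: gokc, gokdgj, gokomf, gokkfa
  Position 0: all 'g' => match
  Position 1: all 'o' => match
  Position 2: all 'k' => match
  Position 3: ('c', 'd', 'o', 'k') => mismatch, stop
LCP = "gok" (length 3)

3


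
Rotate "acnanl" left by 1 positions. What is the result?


Input: "acnanl", rotate left by 1
First 1 characters: "a"
Remaining characters: "cnanl"
Concatenate remaining + first: "cnanl" + "a" = "cnanla"

cnanla


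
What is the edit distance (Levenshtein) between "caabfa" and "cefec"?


Computing edit distance: "caabfa" -> "cefec"
DP table:
           c    e    f    e    c
      0    1    2    3    4    5
  c   1    0    1    2    3    4
  a   2    1    1    2    3    4
  a   3    2    2    2    3    4
  b   4    3    3    3    3    4
  f   5    4    4    3    4    4
  a   6    5    5    4    4    5
Edit distance = dp[6][5] = 5

5


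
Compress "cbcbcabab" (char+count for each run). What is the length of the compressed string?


Input: cbcbcabab
Runs:
  'c' x 1 => "c1"
  'b' x 1 => "b1"
  'c' x 1 => "c1"
  'b' x 1 => "b1"
  'c' x 1 => "c1"
  'a' x 1 => "a1"
  'b' x 1 => "b1"
  'a' x 1 => "a1"
  'b' x 1 => "b1"
Compressed: "c1b1c1b1c1a1b1a1b1"
Compressed length: 18

18


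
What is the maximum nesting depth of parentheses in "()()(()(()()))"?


Input: "()()(()(()()))"
Tracking depth:
  Position 0 '(': depth becomes 1
  Position 1 ')': depth becomes 0
  Position 2 '(': depth becomes 1
  Position 3 ')': depth becomes 0
  Position 4 '(': depth becomes 1
  Position 5 '(': depth becomes 2
  Position 6 ')': depth becomes 1
  Position 7 '(': depth becomes 2
  Position 8 '(': depth becomes 3
  Position 9 ')': depth becomes 2
  Position 10 '(': depth becomes 3
  Position 11 ')': depth becomes 2
  Position 12 ')': depth becomes 1
  Position 13 ')': depth becomes 0
Maximum depth reached: 3

3


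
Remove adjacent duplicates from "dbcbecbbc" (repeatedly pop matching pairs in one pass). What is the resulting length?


Input: dbcbecbbc
Stack-based adjacent duplicate removal:
  Read 'd': push. Stack: d
  Read 'b': push. Stack: db
  Read 'c': push. Stack: dbc
  Read 'b': push. Stack: dbcb
  Read 'e': push. Stack: dbcbe
  Read 'c': push. Stack: dbcbec
  Read 'b': push. Stack: dbcbecb
  Read 'b': matches stack top 'b' => pop. Stack: dbcbec
  Read 'c': matches stack top 'c' => pop. Stack: dbcbe
Final stack: "dbcbe" (length 5)

5


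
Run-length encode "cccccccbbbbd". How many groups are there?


Input: cccccccbbbbd
Scanning for consecutive runs:
  Group 1: 'c' x 7 (positions 0-6)
  Group 2: 'b' x 4 (positions 7-10)
  Group 3: 'd' x 1 (positions 11-11)
Total groups: 3

3


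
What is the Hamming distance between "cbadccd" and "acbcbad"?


Comparing "cbadccd" and "acbcbad" position by position:
  Position 0: 'c' vs 'a' => differ
  Position 1: 'b' vs 'c' => differ
  Position 2: 'a' vs 'b' => differ
  Position 3: 'd' vs 'c' => differ
  Position 4: 'c' vs 'b' => differ
  Position 5: 'c' vs 'a' => differ
  Position 6: 'd' vs 'd' => same
Total differences (Hamming distance): 6

6


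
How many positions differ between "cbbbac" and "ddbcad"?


Comparing "cbbbac" and "ddbcad" position by position:
  Position 0: 'c' vs 'd' => DIFFER
  Position 1: 'b' vs 'd' => DIFFER
  Position 2: 'b' vs 'b' => same
  Position 3: 'b' vs 'c' => DIFFER
  Position 4: 'a' vs 'a' => same
  Position 5: 'c' vs 'd' => DIFFER
Positions that differ: 4

4


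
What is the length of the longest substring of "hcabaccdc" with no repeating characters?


Input: "hcabaccdc"
Sliding window (track last position of each char):
  Position 0 ('h'): window [0,0] length 1 -- new best
  Position 1 ('c'): window [0,1] length 2 -- new best
  Position 2 ('a'): window [0,2] length 3 -- new best
  Position 3 ('b'): window [0,3] length 4 -- new best
  Position 4 ('a'): repeat (last at 2), move window start to 3
  Position 4 ('a'): window [3,4] length 2
  Position 5 ('c'): window [3,5] length 3
  Position 6 ('c'): repeat (last at 5), move window start to 6
  Position 6 ('c'): window [6,6] length 1
  Position 7 ('d'): window [6,7] length 2
  Position 8 ('c'): repeat (last at 6), move window start to 7
  Position 8 ('c'): window [7,8] length 2
Longest substring with no repeats: "hcab" with length 4

4


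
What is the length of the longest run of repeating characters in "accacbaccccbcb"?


Input: "accacbaccccbcb"
Scanning for longest run:
  Position 1 ('c'): new char, reset run to 1
  Position 2 ('c'): continues run of 'c', length=2
  Position 3 ('a'): new char, reset run to 1
  Position 4 ('c'): new char, reset run to 1
  Position 5 ('b'): new char, reset run to 1
  Position 6 ('a'): new char, reset run to 1
  Position 7 ('c'): new char, reset run to 1
  Position 8 ('c'): continues run of 'c', length=2
  Position 9 ('c'): continues run of 'c', length=3
  Position 10 ('c'): continues run of 'c', length=4
  Position 11 ('b'): new char, reset run to 1
  Position 12 ('c'): new char, reset run to 1
  Position 13 ('b'): new char, reset run to 1
Longest run: 'c' with length 4

4


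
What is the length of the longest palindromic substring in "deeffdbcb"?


Input: "deeffdbcb"
Checking substrings for palindromes:
  [6:9] "bcb" (len 3) => palindrome
  [1:3] "ee" (len 2) => palindrome
  [3:5] "ff" (len 2) => palindrome
Longest palindromic substring: "bcb" with length 3

3


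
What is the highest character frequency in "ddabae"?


Input: ddabae
Character counts:
  'a': 2
  'b': 1
  'd': 2
  'e': 1
Maximum frequency: 2

2


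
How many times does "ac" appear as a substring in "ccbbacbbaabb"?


Searching for "ac" in "ccbbacbbaabb"
Scanning each position:
  Position 0: "cc" => no
  Position 1: "cb" => no
  Position 2: "bb" => no
  Position 3: "ba" => no
  Position 4: "ac" => MATCH
  Position 5: "cb" => no
  Position 6: "bb" => no
  Position 7: "ba" => no
  Position 8: "aa" => no
  Position 9: "ab" => no
  Position 10: "bb" => no
Total occurrences: 1

1


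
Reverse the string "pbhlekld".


Input: pbhlekld
Reading characters right to left:
  Position 7: 'd'
  Position 6: 'l'
  Position 5: 'k'
  Position 4: 'e'
  Position 3: 'l'
  Position 2: 'h'
  Position 1: 'b'
  Position 0: 'p'
Reversed: dlkelhbp

dlkelhbp


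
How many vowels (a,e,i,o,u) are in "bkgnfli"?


Input: bkgnfli
Checking each character:
  'b' at position 0: consonant
  'k' at position 1: consonant
  'g' at position 2: consonant
  'n' at position 3: consonant
  'f' at position 4: consonant
  'l' at position 5: consonant
  'i' at position 6: vowel (running total: 1)
Total vowels: 1

1


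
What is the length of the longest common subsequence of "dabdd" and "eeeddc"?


LCS of "dabdd" and "eeeddc"
DP table:
           e    e    e    d    d    c
      0    0    0    0    0    0    0
  d   0    0    0    0    1    1    1
  a   0    0    0    0    1    1    1
  b   0    0    0    0    1    1    1
  d   0    0    0    0    1    2    2
  d   0    0    0    0    1    2    2
LCS length = dp[5][6] = 2

2


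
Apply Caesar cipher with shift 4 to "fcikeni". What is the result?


Caesar cipher: shift "fcikeni" by 4
  'f' (pos 5) + 4 = pos 9 = 'j'
  'c' (pos 2) + 4 = pos 6 = 'g'
  'i' (pos 8) + 4 = pos 12 = 'm'
  'k' (pos 10) + 4 = pos 14 = 'o'
  'e' (pos 4) + 4 = pos 8 = 'i'
  'n' (pos 13) + 4 = pos 17 = 'r'
  'i' (pos 8) + 4 = pos 12 = 'm'
Result: jgmoirm

jgmoirm


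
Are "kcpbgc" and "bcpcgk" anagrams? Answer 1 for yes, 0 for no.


Strings: "kcpbgc", "bcpcgk"
Sorted first:  bccgkp
Sorted second: bccgkp
Sorted forms match => anagrams

1


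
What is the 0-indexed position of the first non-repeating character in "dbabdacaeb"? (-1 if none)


Input: dbabdacaeb
Character frequencies:
  'a': 3
  'b': 3
  'c': 1
  'd': 2
  'e': 1
Scanning left to right for freq == 1:
  Position 0 ('d'): freq=2, skip
  Position 1 ('b'): freq=3, skip
  Position 2 ('a'): freq=3, skip
  Position 3 ('b'): freq=3, skip
  Position 4 ('d'): freq=2, skip
  Position 5 ('a'): freq=3, skip
  Position 6 ('c'): unique! => answer = 6

6


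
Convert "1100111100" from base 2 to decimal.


Input: "1100111100" in base 2
Positional expansion:
  Digit '1' (value 1) x 2^9 = 512
  Digit '1' (value 1) x 2^8 = 256
  Digit '0' (value 0) x 2^7 = 0
  Digit '0' (value 0) x 2^6 = 0
  Digit '1' (value 1) x 2^5 = 32
  Digit '1' (value 1) x 2^4 = 16
  Digit '1' (value 1) x 2^3 = 8
  Digit '1' (value 1) x 2^2 = 4
  Digit '0' (value 0) x 2^1 = 0
  Digit '0' (value 0) x 2^0 = 0
Sum = 828

828


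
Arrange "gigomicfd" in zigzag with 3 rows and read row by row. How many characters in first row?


Zigzag "gigomicfd" into 3 rows:
Placing characters:
  'g' => row 0
  'i' => row 1
  'g' => row 2
  'o' => row 1
  'm' => row 0
  'i' => row 1
  'c' => row 2
  'f' => row 1
  'd' => row 0
Rows:
  Row 0: "gmd"
  Row 1: "ioif"
  Row 2: "gc"
First row length: 3

3


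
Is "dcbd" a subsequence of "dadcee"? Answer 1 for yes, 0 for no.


Check if "dcbd" is a subsequence of "dadcee"
Greedy scan:
  Position 0 ('d'): matches sub[0] = 'd'
  Position 1 ('a'): no match needed
  Position 2 ('d'): no match needed
  Position 3 ('c'): matches sub[1] = 'c'
  Position 4 ('e'): no match needed
  Position 5 ('e'): no match needed
Only matched 2/4 characters => not a subsequence

0


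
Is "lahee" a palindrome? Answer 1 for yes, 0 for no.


Input: lahee
Reversed: eehal
  Compare pos 0 ('l') with pos 4 ('e'): MISMATCH
  Compare pos 1 ('a') with pos 3 ('e'): MISMATCH
Result: not a palindrome

0


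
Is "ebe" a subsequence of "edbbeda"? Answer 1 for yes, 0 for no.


Check if "ebe" is a subsequence of "edbbeda"
Greedy scan:
  Position 0 ('e'): matches sub[0] = 'e'
  Position 1 ('d'): no match needed
  Position 2 ('b'): matches sub[1] = 'b'
  Position 3 ('b'): no match needed
  Position 4 ('e'): matches sub[2] = 'e'
  Position 5 ('d'): no match needed
  Position 6 ('a'): no match needed
All 3 characters matched => is a subsequence

1


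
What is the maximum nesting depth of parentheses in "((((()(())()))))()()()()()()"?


Input: "((((()(())()))))()()()()()()"
Tracking depth:
  Position 0 '(': depth becomes 1
  Position 1 '(': depth becomes 2
  Position 2 '(': depth becomes 3
  Position 3 '(': depth becomes 4
  Position 4 '(': depth becomes 5
  Position 5 ')': depth becomes 4
  Position 6 '(': depth becomes 5
  Position 7 '(': depth becomes 6
  Position 8 ')': depth becomes 5
  Position 9 ')': depth becomes 4
  Position 10 '(': depth becomes 5
  Position 11 ')': depth becomes 4
  Position 12 ')': depth becomes 3
  Position 13 ')': depth becomes 2
  Position 14 ')': depth becomes 1
  Position 15 ')': depth becomes 0
  Position 16 '(': depth becomes 1
  Position 17 ')': depth becomes 0
  Position 18 '(': depth becomes 1
  Position 19 ')': depth becomes 0
  Position 20 '(': depth becomes 1
  Position 21 ')': depth becomes 0
  Position 22 '(': depth becomes 1
  Position 23 ')': depth becomes 0
  Position 24 '(': depth becomes 1
  Position 25 ')': depth becomes 0
  Position 26 '(': depth becomes 1
  Position 27 ')': depth becomes 0
Maximum depth reached: 6

6


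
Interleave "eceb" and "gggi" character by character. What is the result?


Interleaving "eceb" and "gggi":
  Position 0: 'e' from first, 'g' from second => "eg"
  Position 1: 'c' from first, 'g' from second => "cg"
  Position 2: 'e' from first, 'g' from second => "eg"
  Position 3: 'b' from first, 'i' from second => "bi"
Result: egcgegbi

egcgegbi


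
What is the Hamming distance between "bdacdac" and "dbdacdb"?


Comparing "bdacdac" and "dbdacdb" position by position:
  Position 0: 'b' vs 'd' => differ
  Position 1: 'd' vs 'b' => differ
  Position 2: 'a' vs 'd' => differ
  Position 3: 'c' vs 'a' => differ
  Position 4: 'd' vs 'c' => differ
  Position 5: 'a' vs 'd' => differ
  Position 6: 'c' vs 'b' => differ
Total differences (Hamming distance): 7

7


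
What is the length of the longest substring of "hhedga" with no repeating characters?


Input: "hhedga"
Sliding window (track last position of each char):
  Position 0 ('h'): window [0,0] length 1 -- new best
  Position 1 ('h'): repeat (last at 0), move window start to 1
  Position 1 ('h'): window [1,1] length 1
  Position 2 ('e'): window [1,2] length 2 -- new best
  Position 3 ('d'): window [1,3] length 3 -- new best
  Position 4 ('g'): window [1,4] length 4 -- new best
  Position 5 ('a'): window [1,5] length 5 -- new best
Longest substring with no repeats: "hedga" with length 5

5


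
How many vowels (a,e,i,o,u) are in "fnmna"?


Input: fnmna
Checking each character:
  'f' at position 0: consonant
  'n' at position 1: consonant
  'm' at position 2: consonant
  'n' at position 3: consonant
  'a' at position 4: vowel (running total: 1)
Total vowels: 1

1


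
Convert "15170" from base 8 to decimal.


Input: "15170" in base 8
Positional expansion:
  Digit '1' (value 1) x 8^4 = 4096
  Digit '5' (value 5) x 8^3 = 2560
  Digit '1' (value 1) x 8^2 = 64
  Digit '7' (value 7) x 8^1 = 56
  Digit '0' (value 0) x 8^0 = 0
Sum = 6776

6776


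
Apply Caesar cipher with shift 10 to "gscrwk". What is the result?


Caesar cipher: shift "gscrwk" by 10
  'g' (pos 6) + 10 = pos 16 = 'q'
  's' (pos 18) + 10 = pos 2 = 'c'
  'c' (pos 2) + 10 = pos 12 = 'm'
  'r' (pos 17) + 10 = pos 1 = 'b'
  'w' (pos 22) + 10 = pos 6 = 'g'
  'k' (pos 10) + 10 = pos 20 = 'u'
Result: qcmbgu

qcmbgu


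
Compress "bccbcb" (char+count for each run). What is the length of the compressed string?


Input: bccbcb
Runs:
  'b' x 1 => "b1"
  'c' x 2 => "c2"
  'b' x 1 => "b1"
  'c' x 1 => "c1"
  'b' x 1 => "b1"
Compressed: "b1c2b1c1b1"
Compressed length: 10

10


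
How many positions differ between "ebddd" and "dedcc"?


Comparing "ebddd" and "dedcc" position by position:
  Position 0: 'e' vs 'd' => DIFFER
  Position 1: 'b' vs 'e' => DIFFER
  Position 2: 'd' vs 'd' => same
  Position 3: 'd' vs 'c' => DIFFER
  Position 4: 'd' vs 'c' => DIFFER
Positions that differ: 4

4


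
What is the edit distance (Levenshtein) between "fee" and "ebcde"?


Computing edit distance: "fee" -> "ebcde"
DP table:
           e    b    c    d    e
      0    1    2    3    4    5
  f   1    1    2    3    4    5
  e   2    1    2    3    4    4
  e   3    2    2    3    4    4
Edit distance = dp[3][5] = 4

4
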